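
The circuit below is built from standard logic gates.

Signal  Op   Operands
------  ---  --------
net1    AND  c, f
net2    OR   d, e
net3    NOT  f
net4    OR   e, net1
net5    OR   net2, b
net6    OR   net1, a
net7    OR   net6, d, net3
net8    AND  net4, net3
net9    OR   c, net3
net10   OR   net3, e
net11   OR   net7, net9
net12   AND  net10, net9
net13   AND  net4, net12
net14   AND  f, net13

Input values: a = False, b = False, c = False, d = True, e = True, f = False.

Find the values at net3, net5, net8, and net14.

net1 = c AND f = False AND False = False
net2 = d OR e = True OR True = True
net3 = NOT f = NOT False = True
net4 = e OR net1 = True OR False = True
net5 = net2 OR b = True OR False = True
net8 = net4 AND net3 = True AND True = True
net9 = c OR net3 = False OR True = True
net10 = net3 OR e = True OR True = True
net12 = net10 AND net9 = True AND True = True
net13 = net4 AND net12 = True AND True = True
net14 = f AND net13 = False AND True = False

net3 = True, net5 = True, net8 = True, net14 = False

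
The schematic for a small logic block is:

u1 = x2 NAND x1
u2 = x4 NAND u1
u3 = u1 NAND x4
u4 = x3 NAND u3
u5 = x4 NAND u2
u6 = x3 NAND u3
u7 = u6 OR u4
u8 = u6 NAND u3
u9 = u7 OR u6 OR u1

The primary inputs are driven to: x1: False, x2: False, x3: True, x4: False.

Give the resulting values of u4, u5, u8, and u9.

u4 = False; u5 = True; u8 = True; u9 = True

u1 = x2 NAND x1 = False NAND False = True
u2 = x4 NAND u1 = False NAND True = True
u3 = u1 NAND x4 = True NAND False = True
u4 = x3 NAND u3 = True NAND True = False
u5 = x4 NAND u2 = False NAND True = True
u6 = x3 NAND u3 = True NAND True = False
u7 = u6 OR u4 = False OR False = False
u8 = u6 NAND u3 = False NAND True = True
u9 = u7 OR u6 OR u1 = False OR False OR True = True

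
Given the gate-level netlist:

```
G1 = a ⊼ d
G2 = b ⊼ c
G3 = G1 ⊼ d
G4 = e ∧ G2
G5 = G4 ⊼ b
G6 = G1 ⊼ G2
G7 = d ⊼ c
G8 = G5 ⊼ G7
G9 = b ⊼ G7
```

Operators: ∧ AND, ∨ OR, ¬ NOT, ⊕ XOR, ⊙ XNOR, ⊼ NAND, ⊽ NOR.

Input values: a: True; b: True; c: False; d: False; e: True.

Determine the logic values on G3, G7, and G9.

G1 = a NAND d = True NAND False = True
G3 = G1 NAND d = True NAND False = True
G7 = d NAND c = False NAND False = True
G9 = b NAND G7 = True NAND True = False

G3 = True; G7 = True; G9 = False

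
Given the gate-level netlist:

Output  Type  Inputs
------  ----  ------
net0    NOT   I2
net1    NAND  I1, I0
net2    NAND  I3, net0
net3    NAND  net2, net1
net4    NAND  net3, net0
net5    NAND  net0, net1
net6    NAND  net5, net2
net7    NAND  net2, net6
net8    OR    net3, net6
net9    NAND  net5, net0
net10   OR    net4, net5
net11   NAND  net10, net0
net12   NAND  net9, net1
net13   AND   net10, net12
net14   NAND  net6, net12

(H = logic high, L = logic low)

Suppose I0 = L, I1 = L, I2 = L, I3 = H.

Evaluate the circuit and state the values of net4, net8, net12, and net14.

net0 = NOT I2 = NOT L = H
net1 = I1 NAND I0 = L NAND L = H
net2 = I3 NAND net0 = H NAND H = L
net3 = net2 NAND net1 = L NAND H = H
net4 = net3 NAND net0 = H NAND H = L
net5 = net0 NAND net1 = H NAND H = L
net6 = net5 NAND net2 = L NAND L = H
net8 = net3 OR net6 = H OR H = H
net9 = net5 NAND net0 = L NAND H = H
net12 = net9 NAND net1 = H NAND H = L
net14 = net6 NAND net12 = H NAND L = H

net4 = L, net8 = H, net12 = L, net14 = H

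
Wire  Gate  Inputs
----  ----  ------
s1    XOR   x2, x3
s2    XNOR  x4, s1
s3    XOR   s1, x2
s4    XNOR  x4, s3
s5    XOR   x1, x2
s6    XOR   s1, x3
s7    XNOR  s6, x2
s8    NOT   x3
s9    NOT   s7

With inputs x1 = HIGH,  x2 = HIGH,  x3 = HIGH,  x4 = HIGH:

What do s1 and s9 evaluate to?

s1 = x2 XOR x3 = HIGH XOR HIGH = LOW
s6 = s1 XOR x3 = LOW XOR HIGH = HIGH
s7 = s6 XNOR x2 = HIGH XNOR HIGH = HIGH
s9 = NOT s7 = NOT HIGH = LOW

s1 = LOW  s9 = LOW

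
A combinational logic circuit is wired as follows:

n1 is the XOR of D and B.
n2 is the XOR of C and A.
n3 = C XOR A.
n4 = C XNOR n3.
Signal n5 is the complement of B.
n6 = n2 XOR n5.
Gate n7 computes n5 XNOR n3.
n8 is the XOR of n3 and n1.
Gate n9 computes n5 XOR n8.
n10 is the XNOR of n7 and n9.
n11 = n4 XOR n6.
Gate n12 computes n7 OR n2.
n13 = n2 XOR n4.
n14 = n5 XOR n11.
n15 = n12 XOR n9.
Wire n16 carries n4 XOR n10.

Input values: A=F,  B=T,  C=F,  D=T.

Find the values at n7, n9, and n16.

n7 = T, n9 = F, n16 = T

n1 = D XOR B = T XOR T = F
n3 = C XOR A = F XOR F = F
n4 = C XNOR n3 = F XNOR F = T
n5 = NOT B = NOT T = F
n7 = n5 XNOR n3 = F XNOR F = T
n8 = n3 XOR n1 = F XOR F = F
n9 = n5 XOR n8 = F XOR F = F
n10 = n7 XNOR n9 = T XNOR F = F
n16 = n4 XOR n10 = T XOR F = T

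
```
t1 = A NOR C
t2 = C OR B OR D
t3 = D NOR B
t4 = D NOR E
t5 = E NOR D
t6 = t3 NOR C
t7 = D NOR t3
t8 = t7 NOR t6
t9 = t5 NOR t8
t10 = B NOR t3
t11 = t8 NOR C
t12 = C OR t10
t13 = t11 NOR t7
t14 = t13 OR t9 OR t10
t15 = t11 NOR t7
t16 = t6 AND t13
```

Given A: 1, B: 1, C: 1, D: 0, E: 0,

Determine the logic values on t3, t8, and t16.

t3 = D NOR B = 0 NOR 1 = 0
t6 = t3 NOR C = 0 NOR 1 = 0
t7 = D NOR t3 = 0 NOR 0 = 1
t8 = t7 NOR t6 = 1 NOR 0 = 0
t11 = t8 NOR C = 0 NOR 1 = 0
t13 = t11 NOR t7 = 0 NOR 1 = 0
t16 = t6 AND t13 = 0 AND 0 = 0

t3 = 0, t8 = 0, t16 = 0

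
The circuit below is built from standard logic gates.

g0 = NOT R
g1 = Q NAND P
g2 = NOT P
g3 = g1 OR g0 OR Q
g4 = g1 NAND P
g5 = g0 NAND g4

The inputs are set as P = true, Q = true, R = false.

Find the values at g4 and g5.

g4 = true; g5 = false

g0 = NOT R = NOT false = true
g1 = Q NAND P = true NAND true = false
g4 = g1 NAND P = false NAND true = true
g5 = g0 NAND g4 = true NAND true = false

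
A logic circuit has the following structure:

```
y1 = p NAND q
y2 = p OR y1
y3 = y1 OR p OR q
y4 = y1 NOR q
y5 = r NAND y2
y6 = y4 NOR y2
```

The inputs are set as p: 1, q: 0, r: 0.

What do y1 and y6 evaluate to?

y1 = p NAND q = 1 NAND 0 = 1
y2 = p OR y1 = 1 OR 1 = 1
y4 = y1 NOR q = 1 NOR 0 = 0
y6 = y4 NOR y2 = 0 NOR 1 = 0

y1 = 1, y6 = 0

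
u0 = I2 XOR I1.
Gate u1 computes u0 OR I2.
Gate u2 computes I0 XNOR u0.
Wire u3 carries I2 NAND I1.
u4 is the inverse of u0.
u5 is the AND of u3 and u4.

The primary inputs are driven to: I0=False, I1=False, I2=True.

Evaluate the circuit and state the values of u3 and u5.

u3 = True, u5 = False

u0 = I2 XOR I1 = True XOR False = True
u3 = I2 NAND I1 = True NAND False = True
u4 = NOT u0 = NOT True = False
u5 = u3 AND u4 = True AND False = False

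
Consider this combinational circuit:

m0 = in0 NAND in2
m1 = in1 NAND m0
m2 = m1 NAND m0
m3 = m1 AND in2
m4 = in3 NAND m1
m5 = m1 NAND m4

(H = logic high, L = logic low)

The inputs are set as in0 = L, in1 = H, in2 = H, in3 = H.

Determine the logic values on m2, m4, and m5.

m2 = H, m4 = H, m5 = H

m0 = in0 NAND in2 = L NAND H = H
m1 = in1 NAND m0 = H NAND H = L
m2 = m1 NAND m0 = L NAND H = H
m4 = in3 NAND m1 = H NAND L = H
m5 = m1 NAND m4 = L NAND H = H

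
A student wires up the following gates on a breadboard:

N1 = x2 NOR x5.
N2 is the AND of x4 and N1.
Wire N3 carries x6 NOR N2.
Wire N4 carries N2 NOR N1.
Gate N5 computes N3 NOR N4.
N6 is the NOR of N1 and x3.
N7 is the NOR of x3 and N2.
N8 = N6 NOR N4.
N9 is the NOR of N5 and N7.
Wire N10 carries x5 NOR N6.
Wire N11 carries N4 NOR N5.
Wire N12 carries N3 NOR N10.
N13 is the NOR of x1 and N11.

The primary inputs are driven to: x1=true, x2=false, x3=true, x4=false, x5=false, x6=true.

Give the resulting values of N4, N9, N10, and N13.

N1 = x2 NOR x5 = false NOR false = true
N2 = x4 AND N1 = false AND true = false
N3 = x6 NOR N2 = true NOR false = false
N4 = N2 NOR N1 = false NOR true = false
N5 = N3 NOR N4 = false NOR false = true
N6 = N1 NOR x3 = true NOR true = false
N7 = x3 NOR N2 = true NOR false = false
N9 = N5 NOR N7 = true NOR false = false
N10 = x5 NOR N6 = false NOR false = true
N11 = N4 NOR N5 = false NOR true = false
N13 = x1 NOR N11 = true NOR false = false

N4 = false, N9 = false, N10 = true, N13 = false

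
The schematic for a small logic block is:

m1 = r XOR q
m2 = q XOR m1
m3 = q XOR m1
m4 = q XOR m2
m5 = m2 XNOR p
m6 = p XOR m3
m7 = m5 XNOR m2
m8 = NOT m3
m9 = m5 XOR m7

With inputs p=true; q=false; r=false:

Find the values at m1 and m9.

m1 = r XOR q = false XOR false = false
m2 = q XOR m1 = false XOR false = false
m5 = m2 XNOR p = false XNOR true = false
m7 = m5 XNOR m2 = false XNOR false = true
m9 = m5 XOR m7 = false XOR true = true

m1 = false  m9 = true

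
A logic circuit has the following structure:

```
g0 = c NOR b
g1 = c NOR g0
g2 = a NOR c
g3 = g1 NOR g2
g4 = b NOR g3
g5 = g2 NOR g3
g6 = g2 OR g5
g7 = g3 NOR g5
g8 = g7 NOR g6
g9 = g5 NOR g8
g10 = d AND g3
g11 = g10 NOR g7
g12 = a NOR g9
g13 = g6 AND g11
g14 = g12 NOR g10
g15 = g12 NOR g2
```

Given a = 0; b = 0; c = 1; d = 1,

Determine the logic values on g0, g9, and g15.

g0 = c NOR b = 1 NOR 0 = 0
g1 = c NOR g0 = 1 NOR 0 = 0
g2 = a NOR c = 0 NOR 1 = 0
g3 = g1 NOR g2 = 0 NOR 0 = 1
g5 = g2 NOR g3 = 0 NOR 1 = 0
g6 = g2 OR g5 = 0 OR 0 = 0
g7 = g3 NOR g5 = 1 NOR 0 = 0
g8 = g7 NOR g6 = 0 NOR 0 = 1
g9 = g5 NOR g8 = 0 NOR 1 = 0
g12 = a NOR g9 = 0 NOR 0 = 1
g15 = g12 NOR g2 = 1 NOR 0 = 0

g0 = 0  g9 = 0  g15 = 0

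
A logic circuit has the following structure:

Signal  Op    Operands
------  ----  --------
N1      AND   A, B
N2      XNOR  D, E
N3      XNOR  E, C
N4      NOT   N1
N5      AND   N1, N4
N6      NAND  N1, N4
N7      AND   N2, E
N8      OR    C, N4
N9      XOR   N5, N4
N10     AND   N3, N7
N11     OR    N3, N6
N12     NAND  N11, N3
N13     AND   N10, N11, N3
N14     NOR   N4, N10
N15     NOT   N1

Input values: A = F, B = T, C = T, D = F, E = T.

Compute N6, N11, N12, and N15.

N1 = A AND B = F AND T = F
N3 = E XNOR C = T XNOR T = T
N4 = NOT N1 = NOT F = T
N6 = N1 NAND N4 = F NAND T = T
N11 = N3 OR N6 = T OR T = T
N12 = N11 NAND N3 = T NAND T = F
N15 = NOT N1 = NOT F = T

N6 = T, N11 = T, N12 = F, N15 = T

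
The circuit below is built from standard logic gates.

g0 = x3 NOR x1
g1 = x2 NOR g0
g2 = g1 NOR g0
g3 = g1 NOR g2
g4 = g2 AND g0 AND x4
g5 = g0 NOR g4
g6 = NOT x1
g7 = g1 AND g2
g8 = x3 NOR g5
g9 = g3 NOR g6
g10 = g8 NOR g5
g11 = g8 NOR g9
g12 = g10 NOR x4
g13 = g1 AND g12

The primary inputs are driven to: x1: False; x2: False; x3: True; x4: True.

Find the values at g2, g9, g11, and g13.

g0 = x3 NOR x1 = True NOR False = False
g1 = x2 NOR g0 = False NOR False = True
g2 = g1 NOR g0 = True NOR False = False
g3 = g1 NOR g2 = True NOR False = False
g4 = g2 AND g0 AND x4 = False AND False AND True = False
g5 = g0 NOR g4 = False NOR False = True
g6 = NOT x1 = NOT False = True
g8 = x3 NOR g5 = True NOR True = False
g9 = g3 NOR g6 = False NOR True = False
g10 = g8 NOR g5 = False NOR True = False
g11 = g8 NOR g9 = False NOR False = True
g12 = g10 NOR x4 = False NOR True = False
g13 = g1 AND g12 = True AND False = False

g2 = False, g9 = False, g11 = True, g13 = False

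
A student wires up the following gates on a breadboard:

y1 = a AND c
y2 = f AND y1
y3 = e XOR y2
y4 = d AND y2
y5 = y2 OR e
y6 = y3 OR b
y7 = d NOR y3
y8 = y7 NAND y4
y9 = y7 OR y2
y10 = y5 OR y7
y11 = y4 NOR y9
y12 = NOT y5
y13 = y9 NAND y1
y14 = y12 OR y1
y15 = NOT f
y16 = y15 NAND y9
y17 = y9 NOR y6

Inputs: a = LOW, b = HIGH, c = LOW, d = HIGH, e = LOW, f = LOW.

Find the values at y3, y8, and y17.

y1 = a AND c = LOW AND LOW = LOW
y2 = f AND y1 = LOW AND LOW = LOW
y3 = e XOR y2 = LOW XOR LOW = LOW
y4 = d AND y2 = HIGH AND LOW = LOW
y6 = y3 OR b = LOW OR HIGH = HIGH
y7 = d NOR y3 = HIGH NOR LOW = LOW
y8 = y7 NAND y4 = LOW NAND LOW = HIGH
y9 = y7 OR y2 = LOW OR LOW = LOW
y17 = y9 NOR y6 = LOW NOR HIGH = LOW

y3 = LOW, y8 = HIGH, y17 = LOW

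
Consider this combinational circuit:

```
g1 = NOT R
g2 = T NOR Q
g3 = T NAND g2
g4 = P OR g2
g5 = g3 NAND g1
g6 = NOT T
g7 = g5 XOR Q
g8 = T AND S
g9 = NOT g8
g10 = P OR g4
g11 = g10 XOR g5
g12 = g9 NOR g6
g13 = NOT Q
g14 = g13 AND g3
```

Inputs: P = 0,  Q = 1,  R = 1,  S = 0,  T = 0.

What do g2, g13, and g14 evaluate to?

g2 = T NOR Q = 0 NOR 1 = 0
g3 = T NAND g2 = 0 NAND 0 = 1
g13 = NOT Q = NOT 1 = 0
g14 = g13 AND g3 = 0 AND 1 = 0

g2 = 0, g13 = 0, g14 = 0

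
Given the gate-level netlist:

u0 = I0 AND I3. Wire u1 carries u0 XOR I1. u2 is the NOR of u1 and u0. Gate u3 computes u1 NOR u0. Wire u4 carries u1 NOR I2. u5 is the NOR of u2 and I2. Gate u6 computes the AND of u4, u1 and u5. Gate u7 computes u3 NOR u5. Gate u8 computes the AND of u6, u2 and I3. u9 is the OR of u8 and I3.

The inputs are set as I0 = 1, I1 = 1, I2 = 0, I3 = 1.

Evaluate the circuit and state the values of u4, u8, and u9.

u4 = 1, u8 = 0, u9 = 1

u0 = I0 AND I3 = 1 AND 1 = 1
u1 = u0 XOR I1 = 1 XOR 1 = 0
u2 = u1 NOR u0 = 0 NOR 1 = 0
u4 = u1 NOR I2 = 0 NOR 0 = 1
u5 = u2 NOR I2 = 0 NOR 0 = 1
u6 = u4 AND u1 AND u5 = 1 AND 0 AND 1 = 0
u8 = u6 AND u2 AND I3 = 0 AND 0 AND 1 = 0
u9 = u8 OR I3 = 0 OR 1 = 1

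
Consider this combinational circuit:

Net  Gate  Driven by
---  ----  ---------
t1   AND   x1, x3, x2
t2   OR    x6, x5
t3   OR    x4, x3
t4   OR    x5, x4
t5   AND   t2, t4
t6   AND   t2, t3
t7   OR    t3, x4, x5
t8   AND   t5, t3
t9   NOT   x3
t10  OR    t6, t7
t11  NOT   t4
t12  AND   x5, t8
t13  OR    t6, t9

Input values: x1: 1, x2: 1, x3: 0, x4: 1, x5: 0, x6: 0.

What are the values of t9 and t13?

t2 = x6 OR x5 = 0 OR 0 = 0
t3 = x4 OR x3 = 1 OR 0 = 1
t6 = t2 AND t3 = 0 AND 1 = 0
t9 = NOT x3 = NOT 0 = 1
t13 = t6 OR t9 = 0 OR 1 = 1

t9 = 1; t13 = 1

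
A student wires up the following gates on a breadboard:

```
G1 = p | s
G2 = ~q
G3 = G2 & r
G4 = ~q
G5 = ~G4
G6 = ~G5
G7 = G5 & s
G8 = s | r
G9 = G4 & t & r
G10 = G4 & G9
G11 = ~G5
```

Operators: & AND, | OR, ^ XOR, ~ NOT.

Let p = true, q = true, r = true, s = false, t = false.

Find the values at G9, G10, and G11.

G4 = NOT q = NOT true = false
G5 = NOT G4 = NOT false = true
G9 = G4 AND t AND r = false AND false AND true = false
G10 = G4 AND G9 = false AND false = false
G11 = NOT G5 = NOT true = false

G9 = false; G10 = false; G11 = false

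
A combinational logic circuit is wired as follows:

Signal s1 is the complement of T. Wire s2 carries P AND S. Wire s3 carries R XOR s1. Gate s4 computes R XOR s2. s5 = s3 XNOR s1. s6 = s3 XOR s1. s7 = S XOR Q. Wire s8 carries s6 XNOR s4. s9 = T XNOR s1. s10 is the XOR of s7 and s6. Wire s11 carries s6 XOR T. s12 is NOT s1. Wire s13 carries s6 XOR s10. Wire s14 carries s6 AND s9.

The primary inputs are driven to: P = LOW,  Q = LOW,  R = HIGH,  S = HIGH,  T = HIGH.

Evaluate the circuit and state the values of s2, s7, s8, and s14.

s2 = LOW, s7 = HIGH, s8 = HIGH, s14 = LOW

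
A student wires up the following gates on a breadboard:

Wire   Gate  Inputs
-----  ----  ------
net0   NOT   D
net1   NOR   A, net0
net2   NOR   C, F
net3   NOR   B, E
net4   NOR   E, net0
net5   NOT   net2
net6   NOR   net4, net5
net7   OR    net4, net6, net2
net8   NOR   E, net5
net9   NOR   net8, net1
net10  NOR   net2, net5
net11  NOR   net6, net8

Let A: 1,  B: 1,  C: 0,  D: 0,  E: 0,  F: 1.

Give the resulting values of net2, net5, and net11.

net0 = NOT D = NOT 0 = 1
net2 = C NOR F = 0 NOR 1 = 0
net4 = E NOR net0 = 0 NOR 1 = 0
net5 = NOT net2 = NOT 0 = 1
net6 = net4 NOR net5 = 0 NOR 1 = 0
net8 = E NOR net5 = 0 NOR 1 = 0
net11 = net6 NOR net8 = 0 NOR 0 = 1

net2 = 0, net5 = 1, net11 = 1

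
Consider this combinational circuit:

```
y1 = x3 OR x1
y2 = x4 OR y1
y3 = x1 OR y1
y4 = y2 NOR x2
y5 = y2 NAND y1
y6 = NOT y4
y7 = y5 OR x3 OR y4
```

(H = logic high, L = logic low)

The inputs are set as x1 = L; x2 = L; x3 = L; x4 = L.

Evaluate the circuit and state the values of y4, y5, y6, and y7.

y1 = x3 OR x1 = L OR L = L
y2 = x4 OR y1 = L OR L = L
y4 = y2 NOR x2 = L NOR L = H
y5 = y2 NAND y1 = L NAND L = H
y6 = NOT y4 = NOT H = L
y7 = y5 OR x3 OR y4 = H OR L OR H = H

y4 = H; y5 = H; y6 = L; y7 = H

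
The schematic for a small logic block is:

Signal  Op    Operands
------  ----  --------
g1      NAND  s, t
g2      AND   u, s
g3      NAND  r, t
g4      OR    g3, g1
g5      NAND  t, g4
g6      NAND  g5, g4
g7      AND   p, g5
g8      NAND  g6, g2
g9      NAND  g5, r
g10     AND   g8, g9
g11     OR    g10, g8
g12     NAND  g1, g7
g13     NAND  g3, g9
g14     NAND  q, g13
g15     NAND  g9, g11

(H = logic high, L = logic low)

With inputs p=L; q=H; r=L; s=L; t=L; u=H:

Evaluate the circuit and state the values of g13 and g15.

g13 = L, g15 = L

g1 = s NAND t = L NAND L = H
g2 = u AND s = H AND L = L
g3 = r NAND t = L NAND L = H
g4 = g3 OR g1 = H OR H = H
g5 = t NAND g4 = L NAND H = H
g6 = g5 NAND g4 = H NAND H = L
g8 = g6 NAND g2 = L NAND L = H
g9 = g5 NAND r = H NAND L = H
g10 = g8 AND g9 = H AND H = H
g11 = g10 OR g8 = H OR H = H
g13 = g3 NAND g9 = H NAND H = L
g15 = g9 NAND g11 = H NAND H = L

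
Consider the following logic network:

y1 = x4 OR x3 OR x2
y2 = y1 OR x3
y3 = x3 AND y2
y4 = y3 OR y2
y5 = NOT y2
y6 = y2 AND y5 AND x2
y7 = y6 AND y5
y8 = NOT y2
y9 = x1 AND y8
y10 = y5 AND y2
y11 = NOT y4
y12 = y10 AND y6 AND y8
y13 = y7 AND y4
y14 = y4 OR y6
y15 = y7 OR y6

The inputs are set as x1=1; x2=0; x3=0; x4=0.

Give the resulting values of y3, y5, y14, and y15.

y1 = x4 OR x3 OR x2 = 0 OR 0 OR 0 = 0
y2 = y1 OR x3 = 0 OR 0 = 0
y3 = x3 AND y2 = 0 AND 0 = 0
y4 = y3 OR y2 = 0 OR 0 = 0
y5 = NOT y2 = NOT 0 = 1
y6 = y2 AND y5 AND x2 = 0 AND 1 AND 0 = 0
y7 = y6 AND y5 = 0 AND 1 = 0
y14 = y4 OR y6 = 0 OR 0 = 0
y15 = y7 OR y6 = 0 OR 0 = 0

y3 = 0  y5 = 1  y14 = 0  y15 = 0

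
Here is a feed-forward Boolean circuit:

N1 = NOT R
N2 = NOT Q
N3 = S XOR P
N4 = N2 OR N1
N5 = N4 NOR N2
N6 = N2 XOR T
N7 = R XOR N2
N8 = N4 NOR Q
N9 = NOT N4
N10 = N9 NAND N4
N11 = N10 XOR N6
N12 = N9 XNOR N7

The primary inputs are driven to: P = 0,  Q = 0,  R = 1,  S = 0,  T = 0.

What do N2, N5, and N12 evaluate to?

N1 = NOT R = NOT 1 = 0
N2 = NOT Q = NOT 0 = 1
N4 = N2 OR N1 = 1 OR 0 = 1
N5 = N4 NOR N2 = 1 NOR 1 = 0
N7 = R XOR N2 = 1 XOR 1 = 0
N9 = NOT N4 = NOT 1 = 0
N12 = N9 XNOR N7 = 0 XNOR 0 = 1

N2 = 1, N5 = 0, N12 = 1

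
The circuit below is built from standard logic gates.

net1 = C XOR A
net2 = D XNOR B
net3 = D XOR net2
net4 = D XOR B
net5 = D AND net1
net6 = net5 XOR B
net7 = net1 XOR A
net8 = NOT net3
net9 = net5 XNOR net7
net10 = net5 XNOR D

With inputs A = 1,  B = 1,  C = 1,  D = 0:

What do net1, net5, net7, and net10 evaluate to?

net1 = 0, net5 = 0, net7 = 1, net10 = 1

net1 = C XOR A = 1 XOR 1 = 0
net5 = D AND net1 = 0 AND 0 = 0
net7 = net1 XOR A = 0 XOR 1 = 1
net10 = net5 XNOR D = 0 XNOR 0 = 1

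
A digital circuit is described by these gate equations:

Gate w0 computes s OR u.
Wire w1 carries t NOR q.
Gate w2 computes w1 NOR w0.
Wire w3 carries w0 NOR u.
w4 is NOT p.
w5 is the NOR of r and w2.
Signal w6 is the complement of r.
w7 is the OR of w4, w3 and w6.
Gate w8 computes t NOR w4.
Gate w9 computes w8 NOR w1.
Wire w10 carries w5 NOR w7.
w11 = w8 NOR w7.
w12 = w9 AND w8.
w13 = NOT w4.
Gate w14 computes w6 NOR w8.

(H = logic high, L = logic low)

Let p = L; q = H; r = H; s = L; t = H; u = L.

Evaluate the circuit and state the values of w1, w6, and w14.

w1 = t NOR q = H NOR H = L
w4 = NOT p = NOT L = H
w6 = NOT r = NOT H = L
w8 = t NOR w4 = H NOR H = L
w14 = w6 NOR w8 = L NOR L = H

w1 = L; w6 = L; w14 = H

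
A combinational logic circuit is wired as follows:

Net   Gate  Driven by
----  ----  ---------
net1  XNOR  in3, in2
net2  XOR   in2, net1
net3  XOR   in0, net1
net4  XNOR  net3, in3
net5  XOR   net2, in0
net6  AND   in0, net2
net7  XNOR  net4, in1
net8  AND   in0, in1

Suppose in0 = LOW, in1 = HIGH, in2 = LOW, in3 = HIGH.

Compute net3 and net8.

net3 = LOW; net8 = LOW

net1 = in3 XNOR in2 = HIGH XNOR LOW = LOW
net3 = in0 XOR net1 = LOW XOR LOW = LOW
net8 = in0 AND in1 = LOW AND HIGH = LOW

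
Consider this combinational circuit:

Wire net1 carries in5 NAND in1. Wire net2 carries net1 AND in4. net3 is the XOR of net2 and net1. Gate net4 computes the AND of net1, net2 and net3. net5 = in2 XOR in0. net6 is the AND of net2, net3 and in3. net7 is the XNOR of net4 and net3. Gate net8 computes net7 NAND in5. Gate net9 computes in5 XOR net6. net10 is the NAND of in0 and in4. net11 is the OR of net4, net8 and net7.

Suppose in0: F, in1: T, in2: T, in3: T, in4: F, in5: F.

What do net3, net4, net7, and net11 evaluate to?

net1 = in5 NAND in1 = F NAND T = T
net2 = net1 AND in4 = T AND F = F
net3 = net2 XOR net1 = F XOR T = T
net4 = net1 AND net2 AND net3 = T AND F AND T = F
net7 = net4 XNOR net3 = F XNOR T = F
net8 = net7 NAND in5 = F NAND F = T
net11 = net4 OR net8 OR net7 = F OR T OR F = T

net3 = T, net4 = F, net7 = F, net11 = T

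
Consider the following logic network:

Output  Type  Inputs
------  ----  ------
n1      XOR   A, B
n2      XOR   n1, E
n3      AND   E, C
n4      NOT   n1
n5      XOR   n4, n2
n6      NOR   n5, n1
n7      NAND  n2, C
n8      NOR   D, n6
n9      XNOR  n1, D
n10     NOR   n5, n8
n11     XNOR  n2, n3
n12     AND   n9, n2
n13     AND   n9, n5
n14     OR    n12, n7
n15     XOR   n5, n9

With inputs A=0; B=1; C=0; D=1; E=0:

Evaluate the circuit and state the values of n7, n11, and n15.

n1 = A XOR B = 0 XOR 1 = 1
n2 = n1 XOR E = 1 XOR 0 = 1
n3 = E AND C = 0 AND 0 = 0
n4 = NOT n1 = NOT 1 = 0
n5 = n4 XOR n2 = 0 XOR 1 = 1
n7 = n2 NAND C = 1 NAND 0 = 1
n9 = n1 XNOR D = 1 XNOR 1 = 1
n11 = n2 XNOR n3 = 1 XNOR 0 = 0
n15 = n5 XOR n9 = 1 XOR 1 = 0

n7 = 1  n11 = 0  n15 = 0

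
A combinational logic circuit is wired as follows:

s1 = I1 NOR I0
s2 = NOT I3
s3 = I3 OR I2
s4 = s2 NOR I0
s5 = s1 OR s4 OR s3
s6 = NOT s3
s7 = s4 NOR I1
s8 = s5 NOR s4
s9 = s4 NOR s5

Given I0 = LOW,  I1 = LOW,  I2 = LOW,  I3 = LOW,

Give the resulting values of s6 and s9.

s6 = HIGH, s9 = LOW

s1 = I1 NOR I0 = LOW NOR LOW = HIGH
s2 = NOT I3 = NOT LOW = HIGH
s3 = I3 OR I2 = LOW OR LOW = LOW
s4 = s2 NOR I0 = HIGH NOR LOW = LOW
s5 = s1 OR s4 OR s3 = HIGH OR LOW OR LOW = HIGH
s6 = NOT s3 = NOT LOW = HIGH
s9 = s4 NOR s5 = LOW NOR HIGH = LOW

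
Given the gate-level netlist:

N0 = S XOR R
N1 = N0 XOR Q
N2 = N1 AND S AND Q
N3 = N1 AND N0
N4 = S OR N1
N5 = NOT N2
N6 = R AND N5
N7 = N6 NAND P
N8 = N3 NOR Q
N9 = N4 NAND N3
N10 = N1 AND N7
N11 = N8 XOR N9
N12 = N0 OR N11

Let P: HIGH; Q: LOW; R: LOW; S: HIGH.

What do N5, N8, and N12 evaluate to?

N5 = HIGH, N8 = LOW, N12 = HIGH

N0 = S XOR R = HIGH XOR LOW = HIGH
N1 = N0 XOR Q = HIGH XOR LOW = HIGH
N2 = N1 AND S AND Q = HIGH AND HIGH AND LOW = LOW
N3 = N1 AND N0 = HIGH AND HIGH = HIGH
N4 = S OR N1 = HIGH OR HIGH = HIGH
N5 = NOT N2 = NOT LOW = HIGH
N8 = N3 NOR Q = HIGH NOR LOW = LOW
N9 = N4 NAND N3 = HIGH NAND HIGH = LOW
N11 = N8 XOR N9 = LOW XOR LOW = LOW
N12 = N0 OR N11 = HIGH OR LOW = HIGH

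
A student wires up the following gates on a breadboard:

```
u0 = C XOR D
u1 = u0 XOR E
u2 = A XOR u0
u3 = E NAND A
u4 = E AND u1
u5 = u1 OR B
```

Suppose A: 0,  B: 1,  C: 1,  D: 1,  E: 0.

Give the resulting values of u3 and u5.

u0 = C XOR D = 1 XOR 1 = 0
u1 = u0 XOR E = 0 XOR 0 = 0
u3 = E NAND A = 0 NAND 0 = 1
u5 = u1 OR B = 0 OR 1 = 1

u3 = 1, u5 = 1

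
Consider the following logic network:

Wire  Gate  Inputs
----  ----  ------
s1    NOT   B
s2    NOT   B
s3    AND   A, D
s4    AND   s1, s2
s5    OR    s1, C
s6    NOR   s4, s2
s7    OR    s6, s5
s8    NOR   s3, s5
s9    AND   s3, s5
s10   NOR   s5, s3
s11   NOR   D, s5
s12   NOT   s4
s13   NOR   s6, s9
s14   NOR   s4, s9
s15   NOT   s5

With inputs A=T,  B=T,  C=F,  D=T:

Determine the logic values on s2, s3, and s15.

s2 = F; s3 = T; s15 = T

s1 = NOT B = NOT T = F
s2 = NOT B = NOT T = F
s3 = A AND D = T AND T = T
s5 = s1 OR C = F OR F = F
s15 = NOT s5 = NOT F = T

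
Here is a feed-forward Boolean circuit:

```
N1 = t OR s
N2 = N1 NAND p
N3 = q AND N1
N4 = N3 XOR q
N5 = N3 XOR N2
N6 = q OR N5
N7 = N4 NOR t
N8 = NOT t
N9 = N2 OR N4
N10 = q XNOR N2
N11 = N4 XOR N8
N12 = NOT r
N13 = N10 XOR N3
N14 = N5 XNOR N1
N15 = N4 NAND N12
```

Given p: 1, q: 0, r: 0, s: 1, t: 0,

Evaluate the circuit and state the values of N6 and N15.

N6 = 0, N15 = 1

N1 = t OR s = 0 OR 1 = 1
N2 = N1 NAND p = 1 NAND 1 = 0
N3 = q AND N1 = 0 AND 1 = 0
N4 = N3 XOR q = 0 XOR 0 = 0
N5 = N3 XOR N2 = 0 XOR 0 = 0
N6 = q OR N5 = 0 OR 0 = 0
N12 = NOT r = NOT 0 = 1
N15 = N4 NAND N12 = 0 NAND 1 = 1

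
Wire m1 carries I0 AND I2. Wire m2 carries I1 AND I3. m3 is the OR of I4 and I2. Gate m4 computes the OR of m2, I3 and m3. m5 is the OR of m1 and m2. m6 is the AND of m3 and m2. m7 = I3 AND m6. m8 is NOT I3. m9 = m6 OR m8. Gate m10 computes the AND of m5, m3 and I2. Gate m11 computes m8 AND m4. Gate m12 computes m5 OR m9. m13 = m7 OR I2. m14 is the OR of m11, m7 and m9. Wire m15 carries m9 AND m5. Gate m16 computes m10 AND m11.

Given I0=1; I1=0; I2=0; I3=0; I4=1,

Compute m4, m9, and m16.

m1 = I0 AND I2 = 1 AND 0 = 0
m2 = I1 AND I3 = 0 AND 0 = 0
m3 = I4 OR I2 = 1 OR 0 = 1
m4 = m2 OR I3 OR m3 = 0 OR 0 OR 1 = 1
m5 = m1 OR m2 = 0 OR 0 = 0
m6 = m3 AND m2 = 1 AND 0 = 0
m8 = NOT I3 = NOT 0 = 1
m9 = m6 OR m8 = 0 OR 1 = 1
m10 = m5 AND m3 AND I2 = 0 AND 1 AND 0 = 0
m11 = m8 AND m4 = 1 AND 1 = 1
m16 = m10 AND m11 = 0 AND 1 = 0

m4 = 1, m9 = 1, m16 = 0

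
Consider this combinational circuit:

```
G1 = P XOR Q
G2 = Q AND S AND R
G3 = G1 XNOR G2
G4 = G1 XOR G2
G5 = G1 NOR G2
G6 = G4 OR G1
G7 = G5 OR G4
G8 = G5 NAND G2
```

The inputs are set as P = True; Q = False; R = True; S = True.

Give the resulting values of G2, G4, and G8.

G2 = False  G4 = True  G8 = True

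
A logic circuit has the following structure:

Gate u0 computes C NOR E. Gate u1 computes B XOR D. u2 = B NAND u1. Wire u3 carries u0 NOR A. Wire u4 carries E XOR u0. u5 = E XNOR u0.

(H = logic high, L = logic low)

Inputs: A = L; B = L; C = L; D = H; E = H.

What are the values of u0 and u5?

u0 = L, u5 = L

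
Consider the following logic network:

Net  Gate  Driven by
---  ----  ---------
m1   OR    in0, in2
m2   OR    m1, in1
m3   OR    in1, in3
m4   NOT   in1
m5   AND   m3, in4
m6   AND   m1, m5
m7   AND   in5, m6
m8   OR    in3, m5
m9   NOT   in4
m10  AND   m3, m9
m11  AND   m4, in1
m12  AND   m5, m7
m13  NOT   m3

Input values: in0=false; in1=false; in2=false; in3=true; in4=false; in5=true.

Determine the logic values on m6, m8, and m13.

m6 = false, m8 = true, m13 = false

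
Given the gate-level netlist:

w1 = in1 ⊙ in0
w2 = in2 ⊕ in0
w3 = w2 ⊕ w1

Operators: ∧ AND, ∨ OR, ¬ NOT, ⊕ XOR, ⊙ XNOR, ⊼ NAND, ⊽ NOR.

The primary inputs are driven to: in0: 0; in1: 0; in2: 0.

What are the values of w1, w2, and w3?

w1 = in1 XNOR in0 = 0 XNOR 0 = 1
w2 = in2 XOR in0 = 0 XOR 0 = 0
w3 = w2 XOR w1 = 0 XOR 1 = 1

w1 = 1, w2 = 0, w3 = 1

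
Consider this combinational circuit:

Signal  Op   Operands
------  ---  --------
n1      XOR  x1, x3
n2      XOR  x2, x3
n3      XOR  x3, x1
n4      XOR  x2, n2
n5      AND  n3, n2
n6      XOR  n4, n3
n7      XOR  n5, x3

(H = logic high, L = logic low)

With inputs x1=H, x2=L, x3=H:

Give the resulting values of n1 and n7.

n1 = L; n7 = H

n1 = x1 XOR x3 = H XOR H = L
n2 = x2 XOR x3 = L XOR H = H
n3 = x3 XOR x1 = H XOR H = L
n5 = n3 AND n2 = L AND H = L
n7 = n5 XOR x3 = L XOR H = H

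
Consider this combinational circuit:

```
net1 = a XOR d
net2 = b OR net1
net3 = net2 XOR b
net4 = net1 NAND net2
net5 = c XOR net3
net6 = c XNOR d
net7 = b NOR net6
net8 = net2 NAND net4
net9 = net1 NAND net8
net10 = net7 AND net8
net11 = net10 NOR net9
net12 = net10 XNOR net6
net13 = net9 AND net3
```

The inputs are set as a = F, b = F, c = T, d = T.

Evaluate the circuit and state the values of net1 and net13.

net1 = a XOR d = F XOR T = T
net2 = b OR net1 = F OR T = T
net3 = net2 XOR b = T XOR F = T
net4 = net1 NAND net2 = T NAND T = F
net8 = net2 NAND net4 = T NAND F = T
net9 = net1 NAND net8 = T NAND T = F
net13 = net9 AND net3 = F AND T = F

net1 = T, net13 = F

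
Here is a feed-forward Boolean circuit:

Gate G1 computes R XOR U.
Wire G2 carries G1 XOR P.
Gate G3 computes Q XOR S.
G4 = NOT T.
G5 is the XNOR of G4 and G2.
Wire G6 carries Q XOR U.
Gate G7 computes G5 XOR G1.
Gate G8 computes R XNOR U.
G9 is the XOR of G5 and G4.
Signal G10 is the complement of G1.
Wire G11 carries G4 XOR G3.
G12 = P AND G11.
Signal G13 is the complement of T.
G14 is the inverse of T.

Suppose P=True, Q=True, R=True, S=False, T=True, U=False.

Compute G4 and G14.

G4 = NOT T = NOT True = False
G14 = NOT T = NOT True = False

G4 = False  G14 = False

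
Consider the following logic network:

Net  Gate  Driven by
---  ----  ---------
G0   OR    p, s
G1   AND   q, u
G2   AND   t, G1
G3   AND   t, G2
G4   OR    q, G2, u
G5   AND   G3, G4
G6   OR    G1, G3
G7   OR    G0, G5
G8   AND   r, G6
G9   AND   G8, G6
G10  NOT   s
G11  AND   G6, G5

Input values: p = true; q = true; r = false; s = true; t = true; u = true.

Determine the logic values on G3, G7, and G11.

G3 = true, G7 = true, G11 = true

G0 = p OR s = true OR true = true
G1 = q AND u = true AND true = true
G2 = t AND G1 = true AND true = true
G3 = t AND G2 = true AND true = true
G4 = q OR G2 OR u = true OR true OR true = true
G5 = G3 AND G4 = true AND true = true
G6 = G1 OR G3 = true OR true = true
G7 = G0 OR G5 = true OR true = true
G11 = G6 AND G5 = true AND true = true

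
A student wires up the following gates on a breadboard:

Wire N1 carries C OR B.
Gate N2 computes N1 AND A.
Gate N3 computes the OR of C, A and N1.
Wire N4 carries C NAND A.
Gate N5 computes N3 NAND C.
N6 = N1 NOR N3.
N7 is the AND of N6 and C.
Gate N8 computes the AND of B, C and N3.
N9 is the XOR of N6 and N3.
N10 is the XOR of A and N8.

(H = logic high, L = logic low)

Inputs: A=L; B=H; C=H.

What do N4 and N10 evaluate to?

N4 = H  N10 = H

N1 = C OR B = H OR H = H
N3 = C OR A OR N1 = H OR L OR H = H
N4 = C NAND A = H NAND L = H
N8 = B AND C AND N3 = H AND H AND H = H
N10 = A XOR N8 = L XOR H = H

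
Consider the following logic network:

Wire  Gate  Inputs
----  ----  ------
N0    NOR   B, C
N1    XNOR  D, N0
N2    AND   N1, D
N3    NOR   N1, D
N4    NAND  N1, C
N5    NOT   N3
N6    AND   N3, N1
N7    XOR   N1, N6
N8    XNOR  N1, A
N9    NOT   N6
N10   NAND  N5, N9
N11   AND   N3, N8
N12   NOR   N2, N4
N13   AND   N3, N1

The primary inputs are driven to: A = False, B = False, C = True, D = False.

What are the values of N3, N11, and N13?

N3 = False, N11 = False, N13 = False

N0 = B NOR C = False NOR True = False
N1 = D XNOR N0 = False XNOR False = True
N3 = N1 NOR D = True NOR False = False
N8 = N1 XNOR A = True XNOR False = False
N11 = N3 AND N8 = False AND False = False
N13 = N3 AND N1 = False AND True = False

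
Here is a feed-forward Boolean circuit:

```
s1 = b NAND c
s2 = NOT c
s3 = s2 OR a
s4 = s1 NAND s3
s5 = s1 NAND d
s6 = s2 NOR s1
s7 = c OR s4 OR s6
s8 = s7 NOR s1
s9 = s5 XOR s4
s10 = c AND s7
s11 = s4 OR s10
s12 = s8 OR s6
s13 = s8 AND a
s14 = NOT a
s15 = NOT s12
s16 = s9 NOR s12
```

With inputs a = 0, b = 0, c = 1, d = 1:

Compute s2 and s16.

s2 = 0, s16 = 0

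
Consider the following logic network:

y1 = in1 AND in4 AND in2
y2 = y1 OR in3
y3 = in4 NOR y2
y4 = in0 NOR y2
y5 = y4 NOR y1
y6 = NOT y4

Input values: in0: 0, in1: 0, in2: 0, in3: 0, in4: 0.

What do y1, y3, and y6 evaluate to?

y1 = 0; y3 = 1; y6 = 0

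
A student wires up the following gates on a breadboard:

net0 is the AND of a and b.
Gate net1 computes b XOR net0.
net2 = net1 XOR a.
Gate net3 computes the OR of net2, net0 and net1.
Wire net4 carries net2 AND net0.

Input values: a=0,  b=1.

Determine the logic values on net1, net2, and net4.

net1 = 1  net2 = 1  net4 = 0

net0 = a AND b = 0 AND 1 = 0
net1 = b XOR net0 = 1 XOR 0 = 1
net2 = net1 XOR a = 1 XOR 0 = 1
net4 = net2 AND net0 = 1 AND 0 = 0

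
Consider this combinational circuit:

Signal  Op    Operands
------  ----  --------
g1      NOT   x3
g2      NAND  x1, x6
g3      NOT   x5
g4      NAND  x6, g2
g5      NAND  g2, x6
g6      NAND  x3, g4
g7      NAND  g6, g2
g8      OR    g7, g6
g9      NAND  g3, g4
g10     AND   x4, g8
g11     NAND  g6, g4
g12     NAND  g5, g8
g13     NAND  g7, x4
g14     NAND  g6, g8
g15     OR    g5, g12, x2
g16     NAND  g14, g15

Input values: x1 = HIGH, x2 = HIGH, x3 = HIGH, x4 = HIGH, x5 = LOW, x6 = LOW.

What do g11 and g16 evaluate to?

g2 = x1 NAND x6 = HIGH NAND LOW = HIGH
g4 = x6 NAND g2 = LOW NAND HIGH = HIGH
g5 = g2 NAND x6 = HIGH NAND LOW = HIGH
g6 = x3 NAND g4 = HIGH NAND HIGH = LOW
g7 = g6 NAND g2 = LOW NAND HIGH = HIGH
g8 = g7 OR g6 = HIGH OR LOW = HIGH
g11 = g6 NAND g4 = LOW NAND HIGH = HIGH
g12 = g5 NAND g8 = HIGH NAND HIGH = LOW
g14 = g6 NAND g8 = LOW NAND HIGH = HIGH
g15 = g5 OR g12 OR x2 = HIGH OR LOW OR HIGH = HIGH
g16 = g14 NAND g15 = HIGH NAND HIGH = LOW

g11 = HIGH, g16 = LOW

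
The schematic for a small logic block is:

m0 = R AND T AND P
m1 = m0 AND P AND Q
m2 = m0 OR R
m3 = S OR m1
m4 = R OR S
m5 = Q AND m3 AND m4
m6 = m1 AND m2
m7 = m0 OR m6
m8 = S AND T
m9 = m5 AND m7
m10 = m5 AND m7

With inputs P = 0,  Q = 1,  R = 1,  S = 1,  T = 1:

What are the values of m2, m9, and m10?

m0 = R AND T AND P = 1 AND 1 AND 0 = 0
m1 = m0 AND P AND Q = 0 AND 0 AND 1 = 0
m2 = m0 OR R = 0 OR 1 = 1
m3 = S OR m1 = 1 OR 0 = 1
m4 = R OR S = 1 OR 1 = 1
m5 = Q AND m3 AND m4 = 1 AND 1 AND 1 = 1
m6 = m1 AND m2 = 0 AND 1 = 0
m7 = m0 OR m6 = 0 OR 0 = 0
m9 = m5 AND m7 = 1 AND 0 = 0
m10 = m5 AND m7 = 1 AND 0 = 0

m2 = 1, m9 = 0, m10 = 0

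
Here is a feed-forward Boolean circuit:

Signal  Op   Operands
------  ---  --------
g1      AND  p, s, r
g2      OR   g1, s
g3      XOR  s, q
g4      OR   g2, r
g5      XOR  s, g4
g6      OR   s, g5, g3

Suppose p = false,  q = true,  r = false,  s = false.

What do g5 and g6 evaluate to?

g5 = false, g6 = true

g1 = p AND s AND r = false AND false AND false = false
g2 = g1 OR s = false OR false = false
g3 = s XOR q = false XOR true = true
g4 = g2 OR r = false OR false = false
g5 = s XOR g4 = false XOR false = false
g6 = s OR g5 OR g3 = false OR false OR true = true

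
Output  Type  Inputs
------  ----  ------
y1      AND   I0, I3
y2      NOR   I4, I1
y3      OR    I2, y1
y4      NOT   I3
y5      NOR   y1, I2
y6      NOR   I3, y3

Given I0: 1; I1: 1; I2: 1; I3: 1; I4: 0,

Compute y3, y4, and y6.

y3 = 1, y4 = 0, y6 = 0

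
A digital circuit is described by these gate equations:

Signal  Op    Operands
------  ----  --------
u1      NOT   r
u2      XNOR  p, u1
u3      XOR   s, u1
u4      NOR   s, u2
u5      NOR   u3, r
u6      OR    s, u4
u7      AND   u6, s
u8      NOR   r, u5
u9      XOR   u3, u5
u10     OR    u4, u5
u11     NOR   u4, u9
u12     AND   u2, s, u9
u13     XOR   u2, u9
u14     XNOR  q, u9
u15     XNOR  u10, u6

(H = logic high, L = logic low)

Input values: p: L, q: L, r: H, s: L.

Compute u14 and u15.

u1 = NOT r = NOT H = L
u2 = p XNOR u1 = L XNOR L = H
u3 = s XOR u1 = L XOR L = L
u4 = s NOR u2 = L NOR H = L
u5 = u3 NOR r = L NOR H = L
u6 = s OR u4 = L OR L = L
u9 = u3 XOR u5 = L XOR L = L
u10 = u4 OR u5 = L OR L = L
u14 = q XNOR u9 = L XNOR L = H
u15 = u10 XNOR u6 = L XNOR L = H

u14 = H, u15 = H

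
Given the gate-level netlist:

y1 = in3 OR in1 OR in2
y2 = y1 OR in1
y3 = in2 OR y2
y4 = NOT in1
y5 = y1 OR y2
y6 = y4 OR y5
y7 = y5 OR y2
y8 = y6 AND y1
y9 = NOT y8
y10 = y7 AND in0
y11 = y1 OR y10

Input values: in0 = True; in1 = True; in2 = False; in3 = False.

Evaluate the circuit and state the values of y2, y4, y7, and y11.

y2 = True, y4 = False, y7 = True, y11 = True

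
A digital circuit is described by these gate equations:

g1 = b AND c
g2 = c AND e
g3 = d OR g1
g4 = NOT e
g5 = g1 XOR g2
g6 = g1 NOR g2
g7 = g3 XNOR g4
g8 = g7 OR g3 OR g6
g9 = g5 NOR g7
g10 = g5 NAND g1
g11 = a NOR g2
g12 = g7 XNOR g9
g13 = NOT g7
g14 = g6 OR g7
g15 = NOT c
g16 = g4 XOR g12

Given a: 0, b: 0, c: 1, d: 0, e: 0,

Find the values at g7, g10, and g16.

g1 = b AND c = 0 AND 1 = 0
g2 = c AND e = 1 AND 0 = 0
g3 = d OR g1 = 0 OR 0 = 0
g4 = NOT e = NOT 0 = 1
g5 = g1 XOR g2 = 0 XOR 0 = 0
g7 = g3 XNOR g4 = 0 XNOR 1 = 0
g9 = g5 NOR g7 = 0 NOR 0 = 1
g10 = g5 NAND g1 = 0 NAND 0 = 1
g12 = g7 XNOR g9 = 0 XNOR 1 = 0
g16 = g4 XOR g12 = 1 XOR 0 = 1

g7 = 0  g10 = 1  g16 = 1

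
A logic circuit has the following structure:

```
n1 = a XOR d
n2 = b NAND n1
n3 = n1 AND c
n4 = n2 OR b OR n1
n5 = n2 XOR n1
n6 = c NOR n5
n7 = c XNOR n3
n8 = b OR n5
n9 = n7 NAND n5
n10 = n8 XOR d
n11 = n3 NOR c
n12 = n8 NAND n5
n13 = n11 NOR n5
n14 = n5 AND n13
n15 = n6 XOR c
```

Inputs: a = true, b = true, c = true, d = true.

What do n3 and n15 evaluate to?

n3 = false, n15 = true

n1 = a XOR d = true XOR true = false
n2 = b NAND n1 = true NAND false = true
n3 = n1 AND c = false AND true = false
n5 = n2 XOR n1 = true XOR false = true
n6 = c NOR n5 = true NOR true = false
n15 = n6 XOR c = false XOR true = true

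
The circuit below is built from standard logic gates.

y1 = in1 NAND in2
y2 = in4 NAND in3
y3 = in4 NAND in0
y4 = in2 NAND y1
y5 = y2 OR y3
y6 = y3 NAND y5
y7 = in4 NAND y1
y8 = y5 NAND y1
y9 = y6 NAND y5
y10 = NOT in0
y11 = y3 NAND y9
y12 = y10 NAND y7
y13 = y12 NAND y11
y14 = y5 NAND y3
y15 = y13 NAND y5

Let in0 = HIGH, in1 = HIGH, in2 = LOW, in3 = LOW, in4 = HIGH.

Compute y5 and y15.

y5 = HIGH, y15 = HIGH

y1 = in1 NAND in2 = HIGH NAND LOW = HIGH
y2 = in4 NAND in3 = HIGH NAND LOW = HIGH
y3 = in4 NAND in0 = HIGH NAND HIGH = LOW
y5 = y2 OR y3 = HIGH OR LOW = HIGH
y6 = y3 NAND y5 = LOW NAND HIGH = HIGH
y7 = in4 NAND y1 = HIGH NAND HIGH = LOW
y9 = y6 NAND y5 = HIGH NAND HIGH = LOW
y10 = NOT in0 = NOT HIGH = LOW
y11 = y3 NAND y9 = LOW NAND LOW = HIGH
y12 = y10 NAND y7 = LOW NAND LOW = HIGH
y13 = y12 NAND y11 = HIGH NAND HIGH = LOW
y15 = y13 NAND y5 = LOW NAND HIGH = HIGH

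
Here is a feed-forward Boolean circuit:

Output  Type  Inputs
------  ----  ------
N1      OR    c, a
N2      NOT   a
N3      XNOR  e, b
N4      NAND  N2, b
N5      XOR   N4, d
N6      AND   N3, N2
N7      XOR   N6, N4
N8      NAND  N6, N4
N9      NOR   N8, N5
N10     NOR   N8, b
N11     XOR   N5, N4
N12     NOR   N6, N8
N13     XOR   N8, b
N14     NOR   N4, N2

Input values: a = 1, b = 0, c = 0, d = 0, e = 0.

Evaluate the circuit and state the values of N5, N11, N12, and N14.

N5 = 1  N11 = 0  N12 = 0  N14 = 0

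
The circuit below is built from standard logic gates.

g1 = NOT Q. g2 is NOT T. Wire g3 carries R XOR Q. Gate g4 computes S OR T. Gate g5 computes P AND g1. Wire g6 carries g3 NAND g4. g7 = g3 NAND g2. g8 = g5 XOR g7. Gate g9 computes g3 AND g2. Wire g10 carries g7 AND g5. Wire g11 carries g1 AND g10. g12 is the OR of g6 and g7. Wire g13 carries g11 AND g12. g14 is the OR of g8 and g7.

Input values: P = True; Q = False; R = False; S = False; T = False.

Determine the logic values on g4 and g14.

g4 = False, g14 = True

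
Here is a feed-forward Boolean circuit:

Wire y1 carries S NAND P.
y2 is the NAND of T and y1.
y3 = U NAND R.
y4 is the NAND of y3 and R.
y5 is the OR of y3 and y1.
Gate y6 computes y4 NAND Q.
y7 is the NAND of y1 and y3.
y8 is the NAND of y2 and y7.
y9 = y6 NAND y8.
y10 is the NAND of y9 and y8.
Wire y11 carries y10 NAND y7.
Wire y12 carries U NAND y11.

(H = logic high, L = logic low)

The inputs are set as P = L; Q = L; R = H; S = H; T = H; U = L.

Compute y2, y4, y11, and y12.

y1 = S NAND P = H NAND L = H
y2 = T NAND y1 = H NAND H = L
y3 = U NAND R = L NAND H = H
y4 = y3 NAND R = H NAND H = L
y6 = y4 NAND Q = L NAND L = H
y7 = y1 NAND y3 = H NAND H = L
y8 = y2 NAND y7 = L NAND L = H
y9 = y6 NAND y8 = H NAND H = L
y10 = y9 NAND y8 = L NAND H = H
y11 = y10 NAND y7 = H NAND L = H
y12 = U NAND y11 = L NAND H = H

y2 = L, y4 = L, y11 = H, y12 = H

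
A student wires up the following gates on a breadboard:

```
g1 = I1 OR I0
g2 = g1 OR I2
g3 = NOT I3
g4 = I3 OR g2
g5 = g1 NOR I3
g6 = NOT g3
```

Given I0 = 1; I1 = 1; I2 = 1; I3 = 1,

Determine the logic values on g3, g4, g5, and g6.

g3 = 0, g4 = 1, g5 = 0, g6 = 1

g1 = I1 OR I0 = 1 OR 1 = 1
g2 = g1 OR I2 = 1 OR 1 = 1
g3 = NOT I3 = NOT 1 = 0
g4 = I3 OR g2 = 1 OR 1 = 1
g5 = g1 NOR I3 = 1 NOR 1 = 0
g6 = NOT g3 = NOT 0 = 1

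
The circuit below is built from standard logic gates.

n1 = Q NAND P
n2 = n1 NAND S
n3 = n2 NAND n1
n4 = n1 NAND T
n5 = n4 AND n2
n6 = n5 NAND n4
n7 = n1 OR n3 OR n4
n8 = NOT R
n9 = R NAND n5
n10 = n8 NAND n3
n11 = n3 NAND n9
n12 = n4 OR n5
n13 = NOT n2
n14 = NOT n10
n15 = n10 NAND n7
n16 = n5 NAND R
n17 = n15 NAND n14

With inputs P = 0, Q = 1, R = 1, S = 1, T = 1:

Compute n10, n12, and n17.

n10 = 1, n12 = 0, n17 = 1

n1 = Q NAND P = 1 NAND 0 = 1
n2 = n1 NAND S = 1 NAND 1 = 0
n3 = n2 NAND n1 = 0 NAND 1 = 1
n4 = n1 NAND T = 1 NAND 1 = 0
n5 = n4 AND n2 = 0 AND 0 = 0
n7 = n1 OR n3 OR n4 = 1 OR 1 OR 0 = 1
n8 = NOT R = NOT 1 = 0
n10 = n8 NAND n3 = 0 NAND 1 = 1
n12 = n4 OR n5 = 0 OR 0 = 0
n14 = NOT n10 = NOT 1 = 0
n15 = n10 NAND n7 = 1 NAND 1 = 0
n17 = n15 NAND n14 = 0 NAND 0 = 1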